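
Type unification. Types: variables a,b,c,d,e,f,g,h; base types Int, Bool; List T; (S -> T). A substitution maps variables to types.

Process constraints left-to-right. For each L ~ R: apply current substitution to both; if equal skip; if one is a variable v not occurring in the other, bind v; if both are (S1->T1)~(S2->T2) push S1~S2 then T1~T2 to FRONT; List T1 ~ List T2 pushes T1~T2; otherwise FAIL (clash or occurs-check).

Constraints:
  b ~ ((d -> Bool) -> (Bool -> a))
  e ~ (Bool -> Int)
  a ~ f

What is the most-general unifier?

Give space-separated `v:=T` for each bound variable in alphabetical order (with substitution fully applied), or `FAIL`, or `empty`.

step 1: unify b ~ ((d -> Bool) -> (Bool -> a))  [subst: {-} | 2 pending]
  bind b := ((d -> Bool) -> (Bool -> a))
step 2: unify e ~ (Bool -> Int)  [subst: {b:=((d -> Bool) -> (Bool -> a))} | 1 pending]
  bind e := (Bool -> Int)
step 3: unify a ~ f  [subst: {b:=((d -> Bool) -> (Bool -> a)), e:=(Bool -> Int)} | 0 pending]
  bind a := f

Answer: a:=f b:=((d -> Bool) -> (Bool -> f)) e:=(Bool -> Int)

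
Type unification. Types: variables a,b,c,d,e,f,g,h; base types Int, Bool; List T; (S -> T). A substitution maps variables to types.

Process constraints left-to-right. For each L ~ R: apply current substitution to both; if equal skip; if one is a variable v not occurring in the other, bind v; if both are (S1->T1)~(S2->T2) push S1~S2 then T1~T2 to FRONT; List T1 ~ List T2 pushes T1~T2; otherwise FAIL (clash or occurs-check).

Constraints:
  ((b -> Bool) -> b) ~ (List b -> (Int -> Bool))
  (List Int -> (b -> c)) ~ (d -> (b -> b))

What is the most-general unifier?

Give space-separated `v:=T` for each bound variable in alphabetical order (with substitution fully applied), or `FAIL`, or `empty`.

Answer: FAIL

Derivation:
step 1: unify ((b -> Bool) -> b) ~ (List b -> (Int -> Bool))  [subst: {-} | 1 pending]
  -> decompose arrow: push (b -> Bool)~List b, b~(Int -> Bool)
step 2: unify (b -> Bool) ~ List b  [subst: {-} | 2 pending]
  clash: (b -> Bool) vs List b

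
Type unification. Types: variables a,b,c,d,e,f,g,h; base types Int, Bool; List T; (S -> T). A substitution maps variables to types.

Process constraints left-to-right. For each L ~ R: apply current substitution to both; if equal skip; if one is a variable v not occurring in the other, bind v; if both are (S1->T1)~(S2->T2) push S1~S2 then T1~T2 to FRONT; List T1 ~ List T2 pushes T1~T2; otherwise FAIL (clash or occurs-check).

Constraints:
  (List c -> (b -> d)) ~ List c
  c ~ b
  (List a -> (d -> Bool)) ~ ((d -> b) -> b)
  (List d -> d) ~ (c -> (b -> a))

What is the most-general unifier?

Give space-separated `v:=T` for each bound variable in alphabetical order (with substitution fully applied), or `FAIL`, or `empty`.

Answer: FAIL

Derivation:
step 1: unify (List c -> (b -> d)) ~ List c  [subst: {-} | 3 pending]
  clash: (List c -> (b -> d)) vs List c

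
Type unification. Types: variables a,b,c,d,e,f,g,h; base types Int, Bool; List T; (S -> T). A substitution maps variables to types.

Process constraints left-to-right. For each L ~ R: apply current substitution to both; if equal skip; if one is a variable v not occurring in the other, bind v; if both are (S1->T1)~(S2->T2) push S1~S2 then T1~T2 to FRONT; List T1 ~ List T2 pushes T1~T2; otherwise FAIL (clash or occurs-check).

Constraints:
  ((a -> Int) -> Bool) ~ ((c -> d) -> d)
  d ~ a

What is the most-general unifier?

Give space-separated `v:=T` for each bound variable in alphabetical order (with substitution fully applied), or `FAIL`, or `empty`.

Answer: FAIL

Derivation:
step 1: unify ((a -> Int) -> Bool) ~ ((c -> d) -> d)  [subst: {-} | 1 pending]
  -> decompose arrow: push (a -> Int)~(c -> d), Bool~d
step 2: unify (a -> Int) ~ (c -> d)  [subst: {-} | 2 pending]
  -> decompose arrow: push a~c, Int~d
step 3: unify a ~ c  [subst: {-} | 3 pending]
  bind a := c
step 4: unify Int ~ d  [subst: {a:=c} | 2 pending]
  bind d := Int
step 5: unify Bool ~ Int  [subst: {a:=c, d:=Int} | 1 pending]
  clash: Bool vs Int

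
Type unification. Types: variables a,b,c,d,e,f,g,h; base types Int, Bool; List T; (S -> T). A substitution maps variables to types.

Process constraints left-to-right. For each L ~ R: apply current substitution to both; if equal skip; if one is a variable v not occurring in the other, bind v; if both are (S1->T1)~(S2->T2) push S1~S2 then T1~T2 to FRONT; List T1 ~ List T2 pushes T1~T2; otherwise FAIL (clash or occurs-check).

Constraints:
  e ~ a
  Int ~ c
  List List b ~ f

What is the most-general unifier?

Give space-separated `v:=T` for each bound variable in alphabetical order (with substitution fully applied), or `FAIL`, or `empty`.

step 1: unify e ~ a  [subst: {-} | 2 pending]
  bind e := a
step 2: unify Int ~ c  [subst: {e:=a} | 1 pending]
  bind c := Int
step 3: unify List List b ~ f  [subst: {e:=a, c:=Int} | 0 pending]
  bind f := List List b

Answer: c:=Int e:=a f:=List List b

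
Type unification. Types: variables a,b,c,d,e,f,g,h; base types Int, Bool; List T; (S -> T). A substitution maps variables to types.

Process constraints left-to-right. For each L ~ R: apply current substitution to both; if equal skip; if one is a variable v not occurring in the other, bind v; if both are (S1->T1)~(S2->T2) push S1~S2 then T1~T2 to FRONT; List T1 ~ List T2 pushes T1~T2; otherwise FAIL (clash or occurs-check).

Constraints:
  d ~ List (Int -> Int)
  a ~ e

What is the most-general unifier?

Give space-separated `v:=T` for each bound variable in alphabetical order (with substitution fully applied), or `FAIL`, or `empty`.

Answer: a:=e d:=List (Int -> Int)

Derivation:
step 1: unify d ~ List (Int -> Int)  [subst: {-} | 1 pending]
  bind d := List (Int -> Int)
step 2: unify a ~ e  [subst: {d:=List (Int -> Int)} | 0 pending]
  bind a := e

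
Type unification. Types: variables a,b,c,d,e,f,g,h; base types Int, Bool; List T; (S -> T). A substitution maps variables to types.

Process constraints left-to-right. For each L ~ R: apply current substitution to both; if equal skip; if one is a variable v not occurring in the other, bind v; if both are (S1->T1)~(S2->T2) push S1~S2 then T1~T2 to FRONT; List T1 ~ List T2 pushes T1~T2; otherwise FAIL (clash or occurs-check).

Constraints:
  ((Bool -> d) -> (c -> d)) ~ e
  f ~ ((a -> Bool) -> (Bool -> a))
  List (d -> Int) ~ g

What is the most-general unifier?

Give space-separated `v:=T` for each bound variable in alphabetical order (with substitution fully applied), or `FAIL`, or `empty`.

step 1: unify ((Bool -> d) -> (c -> d)) ~ e  [subst: {-} | 2 pending]
  bind e := ((Bool -> d) -> (c -> d))
step 2: unify f ~ ((a -> Bool) -> (Bool -> a))  [subst: {e:=((Bool -> d) -> (c -> d))} | 1 pending]
  bind f := ((a -> Bool) -> (Bool -> a))
step 3: unify List (d -> Int) ~ g  [subst: {e:=((Bool -> d) -> (c -> d)), f:=((a -> Bool) -> (Bool -> a))} | 0 pending]
  bind g := List (d -> Int)

Answer: e:=((Bool -> d) -> (c -> d)) f:=((a -> Bool) -> (Bool -> a)) g:=List (d -> Int)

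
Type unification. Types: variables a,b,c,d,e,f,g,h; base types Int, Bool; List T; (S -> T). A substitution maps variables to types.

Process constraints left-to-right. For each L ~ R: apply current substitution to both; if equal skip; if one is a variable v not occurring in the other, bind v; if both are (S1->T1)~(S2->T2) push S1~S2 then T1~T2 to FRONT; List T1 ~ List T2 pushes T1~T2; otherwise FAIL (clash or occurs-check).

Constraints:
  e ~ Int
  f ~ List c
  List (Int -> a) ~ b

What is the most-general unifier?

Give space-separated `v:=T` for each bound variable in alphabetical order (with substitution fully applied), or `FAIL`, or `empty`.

Answer: b:=List (Int -> a) e:=Int f:=List c

Derivation:
step 1: unify e ~ Int  [subst: {-} | 2 pending]
  bind e := Int
step 2: unify f ~ List c  [subst: {e:=Int} | 1 pending]
  bind f := List c
step 3: unify List (Int -> a) ~ b  [subst: {e:=Int, f:=List c} | 0 pending]
  bind b := List (Int -> a)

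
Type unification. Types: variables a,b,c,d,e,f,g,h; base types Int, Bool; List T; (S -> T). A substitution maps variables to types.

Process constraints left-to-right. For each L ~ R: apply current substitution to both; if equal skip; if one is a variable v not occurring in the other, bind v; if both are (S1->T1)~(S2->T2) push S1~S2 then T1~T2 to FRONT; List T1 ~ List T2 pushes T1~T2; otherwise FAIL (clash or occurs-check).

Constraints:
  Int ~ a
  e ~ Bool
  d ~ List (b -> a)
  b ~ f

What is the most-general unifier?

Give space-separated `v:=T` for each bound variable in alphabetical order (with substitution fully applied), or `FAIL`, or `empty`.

Answer: a:=Int b:=f d:=List (f -> Int) e:=Bool

Derivation:
step 1: unify Int ~ a  [subst: {-} | 3 pending]
  bind a := Int
step 2: unify e ~ Bool  [subst: {a:=Int} | 2 pending]
  bind e := Bool
step 3: unify d ~ List (b -> Int)  [subst: {a:=Int, e:=Bool} | 1 pending]
  bind d := List (b -> Int)
step 4: unify b ~ f  [subst: {a:=Int, e:=Bool, d:=List (b -> Int)} | 0 pending]
  bind b := f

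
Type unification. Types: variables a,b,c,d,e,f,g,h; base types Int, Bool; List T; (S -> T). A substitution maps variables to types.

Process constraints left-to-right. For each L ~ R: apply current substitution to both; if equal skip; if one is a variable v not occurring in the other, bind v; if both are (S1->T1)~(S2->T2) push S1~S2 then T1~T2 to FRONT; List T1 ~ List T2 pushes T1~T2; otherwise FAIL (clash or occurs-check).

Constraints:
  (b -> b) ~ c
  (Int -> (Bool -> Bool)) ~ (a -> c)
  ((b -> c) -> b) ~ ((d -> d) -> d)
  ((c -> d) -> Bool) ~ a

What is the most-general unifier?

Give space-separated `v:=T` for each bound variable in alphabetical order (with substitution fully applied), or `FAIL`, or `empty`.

step 1: unify (b -> b) ~ c  [subst: {-} | 3 pending]
  bind c := (b -> b)
step 2: unify (Int -> (Bool -> Bool)) ~ (a -> (b -> b))  [subst: {c:=(b -> b)} | 2 pending]
  -> decompose arrow: push Int~a, (Bool -> Bool)~(b -> b)
step 3: unify Int ~ a  [subst: {c:=(b -> b)} | 3 pending]
  bind a := Int
step 4: unify (Bool -> Bool) ~ (b -> b)  [subst: {c:=(b -> b), a:=Int} | 2 pending]
  -> decompose arrow: push Bool~b, Bool~b
step 5: unify Bool ~ b  [subst: {c:=(b -> b), a:=Int} | 3 pending]
  bind b := Bool
step 6: unify Bool ~ Bool  [subst: {c:=(b -> b), a:=Int, b:=Bool} | 2 pending]
  -> identical, skip
step 7: unify ((Bool -> (Bool -> Bool)) -> Bool) ~ ((d -> d) -> d)  [subst: {c:=(b -> b), a:=Int, b:=Bool} | 1 pending]
  -> decompose arrow: push (Bool -> (Bool -> Bool))~(d -> d), Bool~d
step 8: unify (Bool -> (Bool -> Bool)) ~ (d -> d)  [subst: {c:=(b -> b), a:=Int, b:=Bool} | 2 pending]
  -> decompose arrow: push Bool~d, (Bool -> Bool)~d
step 9: unify Bool ~ d  [subst: {c:=(b -> b), a:=Int, b:=Bool} | 3 pending]
  bind d := Bool
step 10: unify (Bool -> Bool) ~ Bool  [subst: {c:=(b -> b), a:=Int, b:=Bool, d:=Bool} | 2 pending]
  clash: (Bool -> Bool) vs Bool

Answer: FAIL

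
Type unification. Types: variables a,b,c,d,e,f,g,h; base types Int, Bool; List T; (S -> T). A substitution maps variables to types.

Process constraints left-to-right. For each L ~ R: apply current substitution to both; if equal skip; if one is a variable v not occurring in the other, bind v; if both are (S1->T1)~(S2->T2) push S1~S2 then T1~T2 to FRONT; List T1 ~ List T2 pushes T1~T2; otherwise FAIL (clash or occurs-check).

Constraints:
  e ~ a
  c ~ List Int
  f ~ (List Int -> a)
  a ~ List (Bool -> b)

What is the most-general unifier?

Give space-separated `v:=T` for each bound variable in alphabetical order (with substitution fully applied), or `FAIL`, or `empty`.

step 1: unify e ~ a  [subst: {-} | 3 pending]
  bind e := a
step 2: unify c ~ List Int  [subst: {e:=a} | 2 pending]
  bind c := List Int
step 3: unify f ~ (List Int -> a)  [subst: {e:=a, c:=List Int} | 1 pending]
  bind f := (List Int -> a)
step 4: unify a ~ List (Bool -> b)  [subst: {e:=a, c:=List Int, f:=(List Int -> a)} | 0 pending]
  bind a := List (Bool -> b)

Answer: a:=List (Bool -> b) c:=List Int e:=List (Bool -> b) f:=(List Int -> List (Bool -> b))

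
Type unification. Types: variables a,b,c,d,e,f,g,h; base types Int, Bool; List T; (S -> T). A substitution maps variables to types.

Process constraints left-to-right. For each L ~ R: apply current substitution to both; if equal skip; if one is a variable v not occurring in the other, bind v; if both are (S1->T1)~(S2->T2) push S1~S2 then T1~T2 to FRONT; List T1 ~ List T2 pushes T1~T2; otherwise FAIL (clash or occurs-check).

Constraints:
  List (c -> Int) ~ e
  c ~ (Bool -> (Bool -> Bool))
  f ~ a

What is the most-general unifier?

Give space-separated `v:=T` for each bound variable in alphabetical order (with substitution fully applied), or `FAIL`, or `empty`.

Answer: c:=(Bool -> (Bool -> Bool)) e:=List ((Bool -> (Bool -> Bool)) -> Int) f:=a

Derivation:
step 1: unify List (c -> Int) ~ e  [subst: {-} | 2 pending]
  bind e := List (c -> Int)
step 2: unify c ~ (Bool -> (Bool -> Bool))  [subst: {e:=List (c -> Int)} | 1 pending]
  bind c := (Bool -> (Bool -> Bool))
step 3: unify f ~ a  [subst: {e:=List (c -> Int), c:=(Bool -> (Bool -> Bool))} | 0 pending]
  bind f := a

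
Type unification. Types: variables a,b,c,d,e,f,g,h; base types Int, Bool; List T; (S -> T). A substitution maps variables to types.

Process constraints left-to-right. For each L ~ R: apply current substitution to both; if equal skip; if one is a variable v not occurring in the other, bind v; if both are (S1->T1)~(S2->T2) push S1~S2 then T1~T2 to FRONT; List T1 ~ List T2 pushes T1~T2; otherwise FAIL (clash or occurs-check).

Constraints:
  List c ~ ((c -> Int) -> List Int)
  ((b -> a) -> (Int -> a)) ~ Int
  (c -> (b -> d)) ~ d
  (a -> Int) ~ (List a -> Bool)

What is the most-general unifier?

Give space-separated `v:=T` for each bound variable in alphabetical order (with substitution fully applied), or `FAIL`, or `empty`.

Answer: FAIL

Derivation:
step 1: unify List c ~ ((c -> Int) -> List Int)  [subst: {-} | 3 pending]
  clash: List c vs ((c -> Int) -> List Int)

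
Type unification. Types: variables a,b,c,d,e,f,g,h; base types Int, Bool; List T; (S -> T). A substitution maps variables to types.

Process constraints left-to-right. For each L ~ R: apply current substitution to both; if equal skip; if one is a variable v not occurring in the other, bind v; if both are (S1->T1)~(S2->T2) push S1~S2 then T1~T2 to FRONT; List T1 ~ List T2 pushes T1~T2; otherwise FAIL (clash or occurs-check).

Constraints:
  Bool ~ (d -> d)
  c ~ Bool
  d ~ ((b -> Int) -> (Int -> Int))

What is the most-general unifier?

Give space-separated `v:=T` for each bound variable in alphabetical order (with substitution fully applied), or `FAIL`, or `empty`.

step 1: unify Bool ~ (d -> d)  [subst: {-} | 2 pending]
  clash: Bool vs (d -> d)

Answer: FAIL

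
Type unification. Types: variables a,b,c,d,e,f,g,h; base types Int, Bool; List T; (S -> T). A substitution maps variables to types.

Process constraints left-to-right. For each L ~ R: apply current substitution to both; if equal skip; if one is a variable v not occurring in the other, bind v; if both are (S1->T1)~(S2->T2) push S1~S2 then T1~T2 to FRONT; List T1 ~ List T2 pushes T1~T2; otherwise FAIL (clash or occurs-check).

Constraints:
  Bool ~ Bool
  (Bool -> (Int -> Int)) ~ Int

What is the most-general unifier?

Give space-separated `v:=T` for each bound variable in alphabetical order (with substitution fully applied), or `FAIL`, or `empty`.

step 1: unify Bool ~ Bool  [subst: {-} | 1 pending]
  -> identical, skip
step 2: unify (Bool -> (Int -> Int)) ~ Int  [subst: {-} | 0 pending]
  clash: (Bool -> (Int -> Int)) vs Int

Answer: FAIL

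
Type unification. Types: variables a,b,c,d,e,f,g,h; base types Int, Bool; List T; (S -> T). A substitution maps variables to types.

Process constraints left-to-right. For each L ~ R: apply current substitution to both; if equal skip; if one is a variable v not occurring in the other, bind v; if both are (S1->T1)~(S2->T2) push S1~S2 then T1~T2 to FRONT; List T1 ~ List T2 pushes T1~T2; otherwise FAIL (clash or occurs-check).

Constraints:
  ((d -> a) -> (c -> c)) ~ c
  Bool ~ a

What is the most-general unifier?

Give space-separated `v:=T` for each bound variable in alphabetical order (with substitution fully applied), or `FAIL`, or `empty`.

step 1: unify ((d -> a) -> (c -> c)) ~ c  [subst: {-} | 1 pending]
  occurs-check fail

Answer: FAIL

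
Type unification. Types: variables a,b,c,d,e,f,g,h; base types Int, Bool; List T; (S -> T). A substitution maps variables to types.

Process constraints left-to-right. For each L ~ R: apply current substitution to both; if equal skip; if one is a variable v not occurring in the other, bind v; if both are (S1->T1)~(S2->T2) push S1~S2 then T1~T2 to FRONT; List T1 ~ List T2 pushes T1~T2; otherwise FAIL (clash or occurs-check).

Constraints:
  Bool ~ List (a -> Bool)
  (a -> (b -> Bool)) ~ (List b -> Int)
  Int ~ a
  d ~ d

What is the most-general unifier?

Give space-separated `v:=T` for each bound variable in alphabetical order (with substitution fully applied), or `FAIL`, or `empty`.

step 1: unify Bool ~ List (a -> Bool)  [subst: {-} | 3 pending]
  clash: Bool vs List (a -> Bool)

Answer: FAIL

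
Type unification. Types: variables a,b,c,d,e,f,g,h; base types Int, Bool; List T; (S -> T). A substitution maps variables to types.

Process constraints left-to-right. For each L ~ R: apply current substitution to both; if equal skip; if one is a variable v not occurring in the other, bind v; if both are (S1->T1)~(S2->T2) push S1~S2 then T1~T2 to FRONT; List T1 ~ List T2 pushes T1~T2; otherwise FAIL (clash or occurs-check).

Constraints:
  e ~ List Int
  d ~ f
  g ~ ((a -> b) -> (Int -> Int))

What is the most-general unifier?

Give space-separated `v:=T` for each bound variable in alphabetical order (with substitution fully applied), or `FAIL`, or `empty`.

Answer: d:=f e:=List Int g:=((a -> b) -> (Int -> Int))

Derivation:
step 1: unify e ~ List Int  [subst: {-} | 2 pending]
  bind e := List Int
step 2: unify d ~ f  [subst: {e:=List Int} | 1 pending]
  bind d := f
step 3: unify g ~ ((a -> b) -> (Int -> Int))  [subst: {e:=List Int, d:=f} | 0 pending]
  bind g := ((a -> b) -> (Int -> Int))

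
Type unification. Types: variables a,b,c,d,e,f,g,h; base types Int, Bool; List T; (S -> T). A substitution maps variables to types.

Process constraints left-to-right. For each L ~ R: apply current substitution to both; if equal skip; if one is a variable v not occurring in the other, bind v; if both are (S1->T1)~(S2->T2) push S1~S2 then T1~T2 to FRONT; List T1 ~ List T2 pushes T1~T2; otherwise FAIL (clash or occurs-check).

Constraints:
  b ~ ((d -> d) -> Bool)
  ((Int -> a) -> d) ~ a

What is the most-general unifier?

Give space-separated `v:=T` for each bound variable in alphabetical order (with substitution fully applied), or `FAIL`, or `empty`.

Answer: FAIL

Derivation:
step 1: unify b ~ ((d -> d) -> Bool)  [subst: {-} | 1 pending]
  bind b := ((d -> d) -> Bool)
step 2: unify ((Int -> a) -> d) ~ a  [subst: {b:=((d -> d) -> Bool)} | 0 pending]
  occurs-check fail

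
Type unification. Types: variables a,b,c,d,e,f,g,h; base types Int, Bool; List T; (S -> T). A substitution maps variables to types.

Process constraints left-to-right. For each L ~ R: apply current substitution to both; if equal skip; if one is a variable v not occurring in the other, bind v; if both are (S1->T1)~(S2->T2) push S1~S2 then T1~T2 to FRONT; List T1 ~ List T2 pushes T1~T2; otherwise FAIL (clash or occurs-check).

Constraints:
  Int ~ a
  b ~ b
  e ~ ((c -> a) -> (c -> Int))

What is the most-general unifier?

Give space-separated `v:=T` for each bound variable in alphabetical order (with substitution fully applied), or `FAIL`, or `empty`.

step 1: unify Int ~ a  [subst: {-} | 2 pending]
  bind a := Int
step 2: unify b ~ b  [subst: {a:=Int} | 1 pending]
  -> identical, skip
step 3: unify e ~ ((c -> Int) -> (c -> Int))  [subst: {a:=Int} | 0 pending]
  bind e := ((c -> Int) -> (c -> Int))

Answer: a:=Int e:=((c -> Int) -> (c -> Int))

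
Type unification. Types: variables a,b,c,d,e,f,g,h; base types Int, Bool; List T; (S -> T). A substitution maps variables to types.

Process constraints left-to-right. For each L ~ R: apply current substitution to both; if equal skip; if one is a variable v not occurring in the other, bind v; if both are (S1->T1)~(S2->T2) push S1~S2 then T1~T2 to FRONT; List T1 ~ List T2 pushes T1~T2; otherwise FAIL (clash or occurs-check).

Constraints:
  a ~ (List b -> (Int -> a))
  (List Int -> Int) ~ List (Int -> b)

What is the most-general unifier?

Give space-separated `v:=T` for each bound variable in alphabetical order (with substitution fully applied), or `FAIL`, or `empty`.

Answer: FAIL

Derivation:
step 1: unify a ~ (List b -> (Int -> a))  [subst: {-} | 1 pending]
  occurs-check fail: a in (List b -> (Int -> a))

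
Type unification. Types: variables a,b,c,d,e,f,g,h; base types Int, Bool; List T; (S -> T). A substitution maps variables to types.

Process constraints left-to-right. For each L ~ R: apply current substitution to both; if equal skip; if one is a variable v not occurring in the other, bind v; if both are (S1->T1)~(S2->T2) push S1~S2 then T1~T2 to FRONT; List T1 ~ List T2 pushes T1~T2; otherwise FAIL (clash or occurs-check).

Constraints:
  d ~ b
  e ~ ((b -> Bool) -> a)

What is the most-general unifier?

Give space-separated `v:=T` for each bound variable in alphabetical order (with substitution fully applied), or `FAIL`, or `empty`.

Answer: d:=b e:=((b -> Bool) -> a)

Derivation:
step 1: unify d ~ b  [subst: {-} | 1 pending]
  bind d := b
step 2: unify e ~ ((b -> Bool) -> a)  [subst: {d:=b} | 0 pending]
  bind e := ((b -> Bool) -> a)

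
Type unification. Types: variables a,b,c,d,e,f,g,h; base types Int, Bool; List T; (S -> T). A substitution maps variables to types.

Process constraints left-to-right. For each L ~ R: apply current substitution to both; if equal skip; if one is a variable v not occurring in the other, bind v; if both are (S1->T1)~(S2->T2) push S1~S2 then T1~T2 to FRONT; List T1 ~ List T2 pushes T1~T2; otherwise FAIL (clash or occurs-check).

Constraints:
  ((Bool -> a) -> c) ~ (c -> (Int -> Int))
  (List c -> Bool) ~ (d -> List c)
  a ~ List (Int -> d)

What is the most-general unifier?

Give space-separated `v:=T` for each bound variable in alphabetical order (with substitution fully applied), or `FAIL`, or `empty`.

step 1: unify ((Bool -> a) -> c) ~ (c -> (Int -> Int))  [subst: {-} | 2 pending]
  -> decompose arrow: push (Bool -> a)~c, c~(Int -> Int)
step 2: unify (Bool -> a) ~ c  [subst: {-} | 3 pending]
  bind c := (Bool -> a)
step 3: unify (Bool -> a) ~ (Int -> Int)  [subst: {c:=(Bool -> a)} | 2 pending]
  -> decompose arrow: push Bool~Int, a~Int
step 4: unify Bool ~ Int  [subst: {c:=(Bool -> a)} | 3 pending]
  clash: Bool vs Int

Answer: FAIL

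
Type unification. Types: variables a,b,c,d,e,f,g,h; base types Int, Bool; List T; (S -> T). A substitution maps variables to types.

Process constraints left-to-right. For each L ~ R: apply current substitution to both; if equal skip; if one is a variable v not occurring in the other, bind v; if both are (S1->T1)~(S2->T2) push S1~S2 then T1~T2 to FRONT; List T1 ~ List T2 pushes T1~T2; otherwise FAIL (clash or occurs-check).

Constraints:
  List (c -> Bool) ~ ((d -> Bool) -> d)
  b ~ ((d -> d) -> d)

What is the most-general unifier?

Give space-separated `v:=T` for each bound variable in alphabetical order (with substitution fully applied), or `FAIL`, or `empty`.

step 1: unify List (c -> Bool) ~ ((d -> Bool) -> d)  [subst: {-} | 1 pending]
  clash: List (c -> Bool) vs ((d -> Bool) -> d)

Answer: FAIL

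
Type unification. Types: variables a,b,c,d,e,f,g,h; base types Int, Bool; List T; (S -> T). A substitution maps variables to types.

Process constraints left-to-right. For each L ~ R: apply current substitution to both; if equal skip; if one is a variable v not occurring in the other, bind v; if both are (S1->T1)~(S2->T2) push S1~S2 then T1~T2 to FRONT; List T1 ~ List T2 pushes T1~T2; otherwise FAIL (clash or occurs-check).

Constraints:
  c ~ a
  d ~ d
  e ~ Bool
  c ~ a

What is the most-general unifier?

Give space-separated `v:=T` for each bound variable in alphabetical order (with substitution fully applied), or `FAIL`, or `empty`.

step 1: unify c ~ a  [subst: {-} | 3 pending]
  bind c := a
step 2: unify d ~ d  [subst: {c:=a} | 2 pending]
  -> identical, skip
step 3: unify e ~ Bool  [subst: {c:=a} | 1 pending]
  bind e := Bool
step 4: unify a ~ a  [subst: {c:=a, e:=Bool} | 0 pending]
  -> identical, skip

Answer: c:=a e:=Bool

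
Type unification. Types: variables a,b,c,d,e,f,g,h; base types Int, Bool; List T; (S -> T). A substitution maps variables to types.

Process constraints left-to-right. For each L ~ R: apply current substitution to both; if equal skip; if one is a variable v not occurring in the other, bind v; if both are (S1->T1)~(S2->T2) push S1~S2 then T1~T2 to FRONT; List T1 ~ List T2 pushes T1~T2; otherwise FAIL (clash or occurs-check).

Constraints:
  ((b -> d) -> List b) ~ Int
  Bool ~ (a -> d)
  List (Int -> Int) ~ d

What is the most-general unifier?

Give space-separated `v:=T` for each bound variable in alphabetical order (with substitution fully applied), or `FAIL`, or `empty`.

Answer: FAIL

Derivation:
step 1: unify ((b -> d) -> List b) ~ Int  [subst: {-} | 2 pending]
  clash: ((b -> d) -> List b) vs Int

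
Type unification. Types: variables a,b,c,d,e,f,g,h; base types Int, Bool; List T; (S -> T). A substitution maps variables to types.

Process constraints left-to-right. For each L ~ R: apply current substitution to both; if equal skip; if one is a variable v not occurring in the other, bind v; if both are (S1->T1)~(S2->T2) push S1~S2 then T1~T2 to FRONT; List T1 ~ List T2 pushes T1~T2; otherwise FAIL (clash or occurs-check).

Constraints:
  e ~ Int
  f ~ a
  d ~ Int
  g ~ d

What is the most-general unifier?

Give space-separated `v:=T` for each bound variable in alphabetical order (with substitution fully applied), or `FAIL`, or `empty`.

step 1: unify e ~ Int  [subst: {-} | 3 pending]
  bind e := Int
step 2: unify f ~ a  [subst: {e:=Int} | 2 pending]
  bind f := a
step 3: unify d ~ Int  [subst: {e:=Int, f:=a} | 1 pending]
  bind d := Int
step 4: unify g ~ Int  [subst: {e:=Int, f:=a, d:=Int} | 0 pending]
  bind g := Int

Answer: d:=Int e:=Int f:=a g:=Int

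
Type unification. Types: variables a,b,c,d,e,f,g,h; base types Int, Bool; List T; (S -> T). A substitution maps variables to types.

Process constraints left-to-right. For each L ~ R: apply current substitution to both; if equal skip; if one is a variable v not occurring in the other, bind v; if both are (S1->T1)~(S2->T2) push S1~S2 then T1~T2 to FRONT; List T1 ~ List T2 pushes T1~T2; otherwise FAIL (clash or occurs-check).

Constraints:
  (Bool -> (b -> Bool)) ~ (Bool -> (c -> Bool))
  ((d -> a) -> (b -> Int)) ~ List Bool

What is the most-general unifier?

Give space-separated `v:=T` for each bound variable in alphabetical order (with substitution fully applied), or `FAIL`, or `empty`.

step 1: unify (Bool -> (b -> Bool)) ~ (Bool -> (c -> Bool))  [subst: {-} | 1 pending]
  -> decompose arrow: push Bool~Bool, (b -> Bool)~(c -> Bool)
step 2: unify Bool ~ Bool  [subst: {-} | 2 pending]
  -> identical, skip
step 3: unify (b -> Bool) ~ (c -> Bool)  [subst: {-} | 1 pending]
  -> decompose arrow: push b~c, Bool~Bool
step 4: unify b ~ c  [subst: {-} | 2 pending]
  bind b := c
step 5: unify Bool ~ Bool  [subst: {b:=c} | 1 pending]
  -> identical, skip
step 6: unify ((d -> a) -> (c -> Int)) ~ List Bool  [subst: {b:=c} | 0 pending]
  clash: ((d -> a) -> (c -> Int)) vs List Bool

Answer: FAIL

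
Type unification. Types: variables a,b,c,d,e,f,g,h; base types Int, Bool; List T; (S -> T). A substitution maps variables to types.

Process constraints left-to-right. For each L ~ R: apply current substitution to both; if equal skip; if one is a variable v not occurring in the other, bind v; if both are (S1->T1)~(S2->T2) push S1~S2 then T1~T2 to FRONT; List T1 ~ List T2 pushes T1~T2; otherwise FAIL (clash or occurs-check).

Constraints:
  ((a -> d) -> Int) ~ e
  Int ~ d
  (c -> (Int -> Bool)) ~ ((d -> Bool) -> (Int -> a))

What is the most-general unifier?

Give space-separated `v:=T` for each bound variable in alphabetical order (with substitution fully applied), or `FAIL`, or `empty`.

step 1: unify ((a -> d) -> Int) ~ e  [subst: {-} | 2 pending]
  bind e := ((a -> d) -> Int)
step 2: unify Int ~ d  [subst: {e:=((a -> d) -> Int)} | 1 pending]
  bind d := Int
step 3: unify (c -> (Int -> Bool)) ~ ((Int -> Bool) -> (Int -> a))  [subst: {e:=((a -> d) -> Int), d:=Int} | 0 pending]
  -> decompose arrow: push c~(Int -> Bool), (Int -> Bool)~(Int -> a)
step 4: unify c ~ (Int -> Bool)  [subst: {e:=((a -> d) -> Int), d:=Int} | 1 pending]
  bind c := (Int -> Bool)
step 5: unify (Int -> Bool) ~ (Int -> a)  [subst: {e:=((a -> d) -> Int), d:=Int, c:=(Int -> Bool)} | 0 pending]
  -> decompose arrow: push Int~Int, Bool~a
step 6: unify Int ~ Int  [subst: {e:=((a -> d) -> Int), d:=Int, c:=(Int -> Bool)} | 1 pending]
  -> identical, skip
step 7: unify Bool ~ a  [subst: {e:=((a -> d) -> Int), d:=Int, c:=(Int -> Bool)} | 0 pending]
  bind a := Bool

Answer: a:=Bool c:=(Int -> Bool) d:=Int e:=((Bool -> Int) -> Int)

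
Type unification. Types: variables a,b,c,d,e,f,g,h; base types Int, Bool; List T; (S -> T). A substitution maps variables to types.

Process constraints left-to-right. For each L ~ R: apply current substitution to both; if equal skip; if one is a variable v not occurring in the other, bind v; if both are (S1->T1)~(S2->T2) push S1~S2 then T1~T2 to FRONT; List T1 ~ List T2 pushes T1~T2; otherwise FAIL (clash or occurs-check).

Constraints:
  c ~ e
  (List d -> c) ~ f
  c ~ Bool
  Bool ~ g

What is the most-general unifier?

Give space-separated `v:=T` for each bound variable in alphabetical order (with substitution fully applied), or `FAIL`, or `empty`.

step 1: unify c ~ e  [subst: {-} | 3 pending]
  bind c := e
step 2: unify (List d -> e) ~ f  [subst: {c:=e} | 2 pending]
  bind f := (List d -> e)
step 3: unify e ~ Bool  [subst: {c:=e, f:=(List d -> e)} | 1 pending]
  bind e := Bool
step 4: unify Bool ~ g  [subst: {c:=e, f:=(List d -> e), e:=Bool} | 0 pending]
  bind g := Bool

Answer: c:=Bool e:=Bool f:=(List d -> Bool) g:=Bool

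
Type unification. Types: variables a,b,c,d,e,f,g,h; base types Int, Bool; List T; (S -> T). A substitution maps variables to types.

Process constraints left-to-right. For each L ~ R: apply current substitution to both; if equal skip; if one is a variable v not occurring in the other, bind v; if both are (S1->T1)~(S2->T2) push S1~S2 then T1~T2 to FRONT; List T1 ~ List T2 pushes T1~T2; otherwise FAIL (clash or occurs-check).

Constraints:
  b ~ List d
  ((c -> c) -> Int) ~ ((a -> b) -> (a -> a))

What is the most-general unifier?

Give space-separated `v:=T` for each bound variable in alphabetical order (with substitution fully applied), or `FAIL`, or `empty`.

step 1: unify b ~ List d  [subst: {-} | 1 pending]
  bind b := List d
step 2: unify ((c -> c) -> Int) ~ ((a -> List d) -> (a -> a))  [subst: {b:=List d} | 0 pending]
  -> decompose arrow: push (c -> c)~(a -> List d), Int~(a -> a)
step 3: unify (c -> c) ~ (a -> List d)  [subst: {b:=List d} | 1 pending]
  -> decompose arrow: push c~a, c~List d
step 4: unify c ~ a  [subst: {b:=List d} | 2 pending]
  bind c := a
step 5: unify a ~ List d  [subst: {b:=List d, c:=a} | 1 pending]
  bind a := List d
step 6: unify Int ~ (List d -> List d)  [subst: {b:=List d, c:=a, a:=List d} | 0 pending]
  clash: Int vs (List d -> List d)

Answer: FAIL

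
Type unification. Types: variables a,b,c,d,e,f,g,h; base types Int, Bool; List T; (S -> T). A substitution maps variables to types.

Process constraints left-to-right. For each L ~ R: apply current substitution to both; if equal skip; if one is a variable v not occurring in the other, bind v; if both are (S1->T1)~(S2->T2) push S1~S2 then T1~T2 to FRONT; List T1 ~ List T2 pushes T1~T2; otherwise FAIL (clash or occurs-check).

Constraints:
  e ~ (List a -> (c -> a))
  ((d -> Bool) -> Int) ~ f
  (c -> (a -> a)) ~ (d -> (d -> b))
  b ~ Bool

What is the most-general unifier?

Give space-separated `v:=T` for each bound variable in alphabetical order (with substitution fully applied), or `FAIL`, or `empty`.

Answer: a:=Bool b:=Bool c:=Bool d:=Bool e:=(List Bool -> (Bool -> Bool)) f:=((Bool -> Bool) -> Int)

Derivation:
step 1: unify e ~ (List a -> (c -> a))  [subst: {-} | 3 pending]
  bind e := (List a -> (c -> a))
step 2: unify ((d -> Bool) -> Int) ~ f  [subst: {e:=(List a -> (c -> a))} | 2 pending]
  bind f := ((d -> Bool) -> Int)
step 3: unify (c -> (a -> a)) ~ (d -> (d -> b))  [subst: {e:=(List a -> (c -> a)), f:=((d -> Bool) -> Int)} | 1 pending]
  -> decompose arrow: push c~d, (a -> a)~(d -> b)
step 4: unify c ~ d  [subst: {e:=(List a -> (c -> a)), f:=((d -> Bool) -> Int)} | 2 pending]
  bind c := d
step 5: unify (a -> a) ~ (d -> b)  [subst: {e:=(List a -> (c -> a)), f:=((d -> Bool) -> Int), c:=d} | 1 pending]
  -> decompose arrow: push a~d, a~b
step 6: unify a ~ d  [subst: {e:=(List a -> (c -> a)), f:=((d -> Bool) -> Int), c:=d} | 2 pending]
  bind a := d
step 7: unify d ~ b  [subst: {e:=(List a -> (c -> a)), f:=((d -> Bool) -> Int), c:=d, a:=d} | 1 pending]
  bind d := b
step 8: unify b ~ Bool  [subst: {e:=(List a -> (c -> a)), f:=((d -> Bool) -> Int), c:=d, a:=d, d:=b} | 0 pending]
  bind b := Bool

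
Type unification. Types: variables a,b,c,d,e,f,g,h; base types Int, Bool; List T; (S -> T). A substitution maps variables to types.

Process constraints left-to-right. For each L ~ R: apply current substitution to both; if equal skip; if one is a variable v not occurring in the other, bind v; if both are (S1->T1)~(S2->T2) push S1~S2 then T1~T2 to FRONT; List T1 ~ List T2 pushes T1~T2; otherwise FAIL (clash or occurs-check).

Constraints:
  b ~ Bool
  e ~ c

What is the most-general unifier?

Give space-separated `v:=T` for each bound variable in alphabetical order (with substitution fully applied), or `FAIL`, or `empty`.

Answer: b:=Bool e:=c

Derivation:
step 1: unify b ~ Bool  [subst: {-} | 1 pending]
  bind b := Bool
step 2: unify e ~ c  [subst: {b:=Bool} | 0 pending]
  bind e := c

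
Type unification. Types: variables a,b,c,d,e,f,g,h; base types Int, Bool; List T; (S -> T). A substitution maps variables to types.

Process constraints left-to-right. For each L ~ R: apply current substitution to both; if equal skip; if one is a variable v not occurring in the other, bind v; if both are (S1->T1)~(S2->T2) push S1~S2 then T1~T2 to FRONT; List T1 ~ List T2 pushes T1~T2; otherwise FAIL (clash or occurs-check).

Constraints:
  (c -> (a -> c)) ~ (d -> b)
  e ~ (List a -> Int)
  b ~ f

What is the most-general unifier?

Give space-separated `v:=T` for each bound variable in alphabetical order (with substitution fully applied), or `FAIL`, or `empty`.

Answer: b:=(a -> d) c:=d e:=(List a -> Int) f:=(a -> d)

Derivation:
step 1: unify (c -> (a -> c)) ~ (d -> b)  [subst: {-} | 2 pending]
  -> decompose arrow: push c~d, (a -> c)~b
step 2: unify c ~ d  [subst: {-} | 3 pending]
  bind c := d
step 3: unify (a -> d) ~ b  [subst: {c:=d} | 2 pending]
  bind b := (a -> d)
step 4: unify e ~ (List a -> Int)  [subst: {c:=d, b:=(a -> d)} | 1 pending]
  bind e := (List a -> Int)
step 5: unify (a -> d) ~ f  [subst: {c:=d, b:=(a -> d), e:=(List a -> Int)} | 0 pending]
  bind f := (a -> d)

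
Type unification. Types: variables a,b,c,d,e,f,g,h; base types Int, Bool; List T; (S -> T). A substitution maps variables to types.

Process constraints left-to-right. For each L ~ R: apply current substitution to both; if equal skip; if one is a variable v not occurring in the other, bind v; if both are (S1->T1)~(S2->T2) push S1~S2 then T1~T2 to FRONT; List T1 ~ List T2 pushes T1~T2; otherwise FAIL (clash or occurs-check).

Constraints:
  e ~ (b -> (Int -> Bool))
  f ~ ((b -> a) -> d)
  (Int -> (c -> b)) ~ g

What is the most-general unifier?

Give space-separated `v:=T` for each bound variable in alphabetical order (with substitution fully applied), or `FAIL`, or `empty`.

Answer: e:=(b -> (Int -> Bool)) f:=((b -> a) -> d) g:=(Int -> (c -> b))

Derivation:
step 1: unify e ~ (b -> (Int -> Bool))  [subst: {-} | 2 pending]
  bind e := (b -> (Int -> Bool))
step 2: unify f ~ ((b -> a) -> d)  [subst: {e:=(b -> (Int -> Bool))} | 1 pending]
  bind f := ((b -> a) -> d)
step 3: unify (Int -> (c -> b)) ~ g  [subst: {e:=(b -> (Int -> Bool)), f:=((b -> a) -> d)} | 0 pending]
  bind g := (Int -> (c -> b))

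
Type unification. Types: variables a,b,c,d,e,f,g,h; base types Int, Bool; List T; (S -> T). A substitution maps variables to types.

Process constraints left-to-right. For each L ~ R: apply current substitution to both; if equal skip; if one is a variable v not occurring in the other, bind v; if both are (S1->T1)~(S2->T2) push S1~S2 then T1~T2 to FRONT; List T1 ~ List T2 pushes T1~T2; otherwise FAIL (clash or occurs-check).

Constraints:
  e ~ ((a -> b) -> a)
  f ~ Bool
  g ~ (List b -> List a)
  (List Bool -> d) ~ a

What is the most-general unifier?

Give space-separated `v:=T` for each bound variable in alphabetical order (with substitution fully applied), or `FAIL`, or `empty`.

step 1: unify e ~ ((a -> b) -> a)  [subst: {-} | 3 pending]
  bind e := ((a -> b) -> a)
step 2: unify f ~ Bool  [subst: {e:=((a -> b) -> a)} | 2 pending]
  bind f := Bool
step 3: unify g ~ (List b -> List a)  [subst: {e:=((a -> b) -> a), f:=Bool} | 1 pending]
  bind g := (List b -> List a)
step 4: unify (List Bool -> d) ~ a  [subst: {e:=((a -> b) -> a), f:=Bool, g:=(List b -> List a)} | 0 pending]
  bind a := (List Bool -> d)

Answer: a:=(List Bool -> d) e:=(((List Bool -> d) -> b) -> (List Bool -> d)) f:=Bool g:=(List b -> List (List Bool -> d))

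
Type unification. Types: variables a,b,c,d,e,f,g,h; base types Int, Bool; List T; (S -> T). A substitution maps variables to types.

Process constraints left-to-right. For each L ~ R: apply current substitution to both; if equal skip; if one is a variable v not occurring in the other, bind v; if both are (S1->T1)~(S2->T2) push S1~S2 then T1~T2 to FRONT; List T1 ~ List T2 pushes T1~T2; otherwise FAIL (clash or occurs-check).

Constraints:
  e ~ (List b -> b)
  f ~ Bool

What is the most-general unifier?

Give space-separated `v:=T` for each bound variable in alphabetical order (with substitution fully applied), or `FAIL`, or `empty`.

step 1: unify e ~ (List b -> b)  [subst: {-} | 1 pending]
  bind e := (List b -> b)
step 2: unify f ~ Bool  [subst: {e:=(List b -> b)} | 0 pending]
  bind f := Bool

Answer: e:=(List b -> b) f:=Bool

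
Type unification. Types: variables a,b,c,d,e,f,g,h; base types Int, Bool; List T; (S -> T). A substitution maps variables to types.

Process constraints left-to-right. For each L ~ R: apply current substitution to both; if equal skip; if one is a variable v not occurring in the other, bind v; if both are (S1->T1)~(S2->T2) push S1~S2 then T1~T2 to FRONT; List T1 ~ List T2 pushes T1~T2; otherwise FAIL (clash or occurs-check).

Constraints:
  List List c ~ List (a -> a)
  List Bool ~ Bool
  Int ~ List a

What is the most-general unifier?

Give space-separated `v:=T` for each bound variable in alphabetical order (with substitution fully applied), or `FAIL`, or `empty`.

step 1: unify List List c ~ List (a -> a)  [subst: {-} | 2 pending]
  -> decompose List: push List c~(a -> a)
step 2: unify List c ~ (a -> a)  [subst: {-} | 2 pending]
  clash: List c vs (a -> a)

Answer: FAIL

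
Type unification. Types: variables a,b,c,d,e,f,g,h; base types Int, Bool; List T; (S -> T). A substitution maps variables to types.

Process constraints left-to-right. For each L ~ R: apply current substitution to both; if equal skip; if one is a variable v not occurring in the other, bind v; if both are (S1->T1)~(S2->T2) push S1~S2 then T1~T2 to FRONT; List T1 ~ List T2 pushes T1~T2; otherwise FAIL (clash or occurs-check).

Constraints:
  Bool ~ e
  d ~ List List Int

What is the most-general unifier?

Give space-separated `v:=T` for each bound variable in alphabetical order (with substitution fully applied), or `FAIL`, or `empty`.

Answer: d:=List List Int e:=Bool

Derivation:
step 1: unify Bool ~ e  [subst: {-} | 1 pending]
  bind e := Bool
step 2: unify d ~ List List Int  [subst: {e:=Bool} | 0 pending]
  bind d := List List Int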